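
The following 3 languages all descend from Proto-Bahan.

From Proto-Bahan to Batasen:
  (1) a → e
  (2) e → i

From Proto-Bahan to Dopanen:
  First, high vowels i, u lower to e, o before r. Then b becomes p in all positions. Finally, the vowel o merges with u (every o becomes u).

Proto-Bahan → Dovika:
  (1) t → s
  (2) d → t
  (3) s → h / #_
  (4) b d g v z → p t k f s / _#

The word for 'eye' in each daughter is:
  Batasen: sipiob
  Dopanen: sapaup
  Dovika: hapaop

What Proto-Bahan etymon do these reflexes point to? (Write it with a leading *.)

Position 5: Batasen has o, Dopanen has u, Dovika has o. Batasen preserves o here (none of its changes turn any other segment into o), so the proto-segment is *o.
Position 2: Batasen has i, Dopanen has a, Dovika has a. Dopanen preserves a here (none of its changes turn any other segment into a), so the proto-segment is *a.
Position 4: Batasen has i, Dopanen has a, Dovika has a. Dopanen preserves a here (none of its changes turn any other segment into a), so the proto-segment is *a.
This points to *sapaob. Verify forward in each daughter:
Batasen: *sapaob > sepeob > sipiob  (by vowel merger, vowel merger)
Dopanen: *sapaob
  sapaob (rule 1 does not apply)
  sapaob → sapaop   [unconditioned shift]
  sapaop → sapaup   [vowel merger]
  giving Dopanen sapaup.
Dovika: *sapaob
  sapaob (rule 1 does not apply)
  sapaob (rule 2 does not apply)
  sapaob → hapaob   [debuccalisation]
  hapaob → hapaop   [final devoicing]
  giving Dovika hapaop.
Only *sapaob yields all of Batasen sipiob, Dopanen sapaup, Dovika hapaop.

*sapaob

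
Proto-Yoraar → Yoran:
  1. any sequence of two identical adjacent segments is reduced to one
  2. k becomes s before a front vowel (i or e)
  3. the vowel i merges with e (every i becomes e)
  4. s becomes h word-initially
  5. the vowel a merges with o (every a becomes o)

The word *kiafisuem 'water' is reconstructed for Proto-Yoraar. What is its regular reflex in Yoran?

Yoran: *kiafisuem > siafisuem > seafesuem > heafesuem > heofesuem  (by palatalisation, vowel merger, debuccalisation, vowel merger)

heofesuem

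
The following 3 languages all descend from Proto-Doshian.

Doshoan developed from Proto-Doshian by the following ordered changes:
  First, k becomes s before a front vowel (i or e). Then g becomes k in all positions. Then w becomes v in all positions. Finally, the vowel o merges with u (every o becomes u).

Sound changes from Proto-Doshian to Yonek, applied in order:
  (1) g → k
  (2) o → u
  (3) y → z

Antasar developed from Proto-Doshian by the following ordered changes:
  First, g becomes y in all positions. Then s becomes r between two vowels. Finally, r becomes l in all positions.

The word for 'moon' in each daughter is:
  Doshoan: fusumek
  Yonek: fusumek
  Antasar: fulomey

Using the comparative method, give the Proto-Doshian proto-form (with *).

Position 3: Doshoan has s, Yonek has s, Antasar has l. Yonek preserves s here (none of its changes turn any other segment into s), so the proto-segment is *s.
Position 4: Doshoan has u, Yonek has u, Antasar has o. Antasar preserves o here (none of its changes turn any other segment into o), so the proto-segment is *o.
Position 7: Doshoan has k, Yonek has k, Antasar has y. Taking the neighbouring segments as reconstructed: Doshoan k could go back to *k or *g; Yonek k could go back to *k or *g; Antasar y could go back to *g or *y — the one source consistent with every daughter is *g.
This points to *fusomeg. Verify forward in each daughter:
Doshoan: *fusomeg
  fusomeg (rule 1 does not apply)
  fusomeg → fusomek   [unconditioned shift]
  fusomek (rule 3 does not apply)
  fusomek → fusumek   [vowel merger]
  giving Doshoan fusumek.
Yonek: start from *fusomeg.
  rule 1 (unconditioned shift): fusomeg → fusomek
  rule 2 (vowel merger): fusomek → fusumek
  rule 3: no change — fusumek
  ⇒ Yonek fusumek
Antasar: start from *fusomeg.
  rule 1 (unconditioned shift): fusomeg → fusomey
  rule 2 (rhotacism): fusomey → furomey
  rule 3 (unconditioned shift): furomey → fulomey
  ⇒ Antasar fulomey
*fusomeg is the unique common source.

*fusomeg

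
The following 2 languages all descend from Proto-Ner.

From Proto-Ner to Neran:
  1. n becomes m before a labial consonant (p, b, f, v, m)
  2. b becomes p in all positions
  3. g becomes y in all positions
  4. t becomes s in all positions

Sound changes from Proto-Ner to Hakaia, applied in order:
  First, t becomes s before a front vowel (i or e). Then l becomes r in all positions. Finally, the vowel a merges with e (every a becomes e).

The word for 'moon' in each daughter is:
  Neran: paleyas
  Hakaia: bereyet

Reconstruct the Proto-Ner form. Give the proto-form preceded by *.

Position 2: Neran has a, Hakaia has e. Neran preserves a here (none of its changes turn any other segment into a), so the proto-segment is *a.
Position 3: Neran has l, Hakaia has r. Neran preserves l here (none of its changes turn any other segment into l), so the proto-segment is *l.
Continuing position by position gives *baleyat; check it forward:
Neran: start from *baleyat.
  rule 1: no change — baleyat
  rule 2 (unconditioned shift): baleyat → paleyat
  rule 3: no change — paleyat
  rule 4 (unconditioned shift): paleyat → paleyas
  ⇒ Neran paleyas
Hakaia: *baleyat > bareyat > bereyet  (by unconditioned shift, vowel merger)
No other proto-form is consistent with every reflex, so the reconstruction is *baleyat.

*baleyat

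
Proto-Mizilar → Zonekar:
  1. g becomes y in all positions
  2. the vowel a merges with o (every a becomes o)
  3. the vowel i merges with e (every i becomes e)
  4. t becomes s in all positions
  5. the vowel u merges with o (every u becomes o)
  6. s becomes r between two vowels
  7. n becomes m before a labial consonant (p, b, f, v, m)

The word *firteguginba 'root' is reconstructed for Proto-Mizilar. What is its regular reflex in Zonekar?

ferseyoyembo

Zonekar: *firteguginba > firteyuyinba > firteyuyinbo > ferteyuyenbo > ferseyuyenbo > ferseyoyenbo > ferseyoyembo  (by unconditioned shift, vowel merger, vowel merger, unconditioned shift, vowel merger, nasal place assimilation)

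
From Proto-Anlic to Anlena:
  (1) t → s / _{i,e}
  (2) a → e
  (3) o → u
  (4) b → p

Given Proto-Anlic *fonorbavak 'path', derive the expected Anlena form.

Anlena: *fonorbavak > fonorbevek > funurbevek > funurpevek  (by vowel merger, vowel merger, unconditioned shift)

funurpevek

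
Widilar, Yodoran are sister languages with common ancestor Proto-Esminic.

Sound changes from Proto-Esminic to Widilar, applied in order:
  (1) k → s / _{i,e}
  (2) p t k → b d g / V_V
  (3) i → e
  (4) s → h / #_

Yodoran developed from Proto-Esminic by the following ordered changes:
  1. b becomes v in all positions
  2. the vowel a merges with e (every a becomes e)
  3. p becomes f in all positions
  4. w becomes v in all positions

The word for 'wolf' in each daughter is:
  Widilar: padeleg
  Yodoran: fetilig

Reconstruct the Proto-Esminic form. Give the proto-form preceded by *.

Position 4: Widilar has e, Yodoran has i. Yodoran preserves i here (none of its changes turn any other segment into i), so the proto-segment is *i.
Position 2: Widilar has a, Yodoran has e. Widilar preserves a here (none of its changes turn any other segment into a), so the proto-segment is *a.
Position 1: Widilar has p, Yodoran has f. Widilar preserves p here (none of its changes turn any other segment into p), so the proto-segment is *p.
Continuing position by position gives *patilig; check it forward:
Widilar: *patilig
  patilig (rule 1 does not apply)
  patilig → padilig   [intervocalic voicing]
  padilig → padeleg   [vowel merger]
  padeleg (rule 4 does not apply)
  giving Widilar padeleg.
Yodoran: start from *patilig.
  rule 1: no change — patilig
  rule 2 (vowel merger): patilig → petilig
  rule 3 (unconditioned shift): petilig → fetilig
  rule 4: no change — fetilig
  ⇒ Yodoran fetilig
*patilig is the unique common source.

*patilig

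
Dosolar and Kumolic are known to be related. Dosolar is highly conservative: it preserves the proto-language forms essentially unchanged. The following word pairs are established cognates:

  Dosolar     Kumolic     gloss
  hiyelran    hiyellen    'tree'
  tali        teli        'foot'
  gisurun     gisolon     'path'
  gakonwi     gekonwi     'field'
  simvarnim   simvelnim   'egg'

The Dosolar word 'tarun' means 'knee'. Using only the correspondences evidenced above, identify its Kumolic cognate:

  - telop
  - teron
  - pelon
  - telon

simvarnim ~ simvelnim — Dosolar a corresponds to Kumolic e after a consonant, before r.
gisurun ~ gisolon — Dosolar r corresponds to Kumolic l between vowels (before a back vowel).
gisurun ~ gisolon — Dosolar u corresponds to Kumolic o after a consonant, before a nasal.
Applying these to Dosolar 'tarun':
  tarun → terun   (a→e after a consonant, before r)
  terun → telun   (r→l between vowels (before a back vowel))
  telun → telon   (u→o after a consonant, before a nasal)
So the Kumolic cognate is 'telon'.

telon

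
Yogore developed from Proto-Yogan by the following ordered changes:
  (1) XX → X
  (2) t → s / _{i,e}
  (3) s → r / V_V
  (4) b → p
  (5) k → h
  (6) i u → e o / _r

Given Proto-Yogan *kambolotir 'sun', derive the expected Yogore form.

Yogore: start from *kambolotir.
  rule 1: no change — kambolotir
  rule 2 (palatalisation): kambolotir → kambolosir
  rule 3 (rhotacism): kambolosir → kambolorir
  rule 4 (unconditioned shift): kambolorir → kampolorir
  rule 5 (unconditioned shift): kampolorir → hampolorir
  rule 6 (pre-rhotic lowering): hampolorir → hampolorer
  ⇒ Yogore hampolorer

hampolorer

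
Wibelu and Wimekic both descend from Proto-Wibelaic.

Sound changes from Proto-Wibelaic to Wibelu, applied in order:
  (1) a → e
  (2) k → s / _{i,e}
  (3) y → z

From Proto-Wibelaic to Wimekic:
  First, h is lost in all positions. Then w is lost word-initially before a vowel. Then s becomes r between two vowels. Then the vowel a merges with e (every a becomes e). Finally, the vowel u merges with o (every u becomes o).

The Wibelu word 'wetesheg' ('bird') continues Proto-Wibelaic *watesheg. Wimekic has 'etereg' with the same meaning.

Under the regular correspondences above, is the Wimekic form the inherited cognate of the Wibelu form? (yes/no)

Derive the expected Wimekic reflex of *watesheg:
Wimekic: start from *watesheg.
  rule 1 (h-loss): watesheg → wateseg
  rule 2 (glide loss): wateseg → ateseg
  rule 3 (rhotacism): ateseg → atereg
  rule 4 (vowel merger): atereg → etereg
  rule 5: no change — etereg
  ⇒ Wimekic etereg
Wimekic 'etereg' matches the regular reflex exactly, so the pair is cognate.

yes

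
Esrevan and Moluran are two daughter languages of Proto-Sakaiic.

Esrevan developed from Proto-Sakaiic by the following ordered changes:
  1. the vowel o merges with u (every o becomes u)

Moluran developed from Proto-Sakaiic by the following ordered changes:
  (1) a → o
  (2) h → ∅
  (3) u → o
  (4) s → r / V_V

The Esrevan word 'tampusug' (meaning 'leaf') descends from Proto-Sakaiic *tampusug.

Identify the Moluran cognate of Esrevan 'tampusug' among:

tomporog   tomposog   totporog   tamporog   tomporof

Moluran: *tampusug > tompusug > tomposog > tomporog  (by vowel merger, vowel merger, rhotacism)
Only 'tomporog' matches the regular Moluran development of *tampusug.

tomporog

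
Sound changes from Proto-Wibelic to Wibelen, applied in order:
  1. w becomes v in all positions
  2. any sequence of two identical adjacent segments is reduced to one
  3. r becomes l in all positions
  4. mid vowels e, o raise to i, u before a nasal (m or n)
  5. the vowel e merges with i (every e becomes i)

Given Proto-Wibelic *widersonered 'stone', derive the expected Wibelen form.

Wibelen: start from *widersonered.
  rule 1 (unconditioned shift): widersonered → vidersonered
  rule 2: no change — vidersonered
  rule 3 (unconditioned shift): vidersonered → videlsoneled
  rule 4 (pre-nasal raising): videlsoneled → videlsuneled
  rule 5 (vowel merger): videlsuneled → vidilsunilid
  ⇒ Wibelen vidilsunilid

vidilsunilid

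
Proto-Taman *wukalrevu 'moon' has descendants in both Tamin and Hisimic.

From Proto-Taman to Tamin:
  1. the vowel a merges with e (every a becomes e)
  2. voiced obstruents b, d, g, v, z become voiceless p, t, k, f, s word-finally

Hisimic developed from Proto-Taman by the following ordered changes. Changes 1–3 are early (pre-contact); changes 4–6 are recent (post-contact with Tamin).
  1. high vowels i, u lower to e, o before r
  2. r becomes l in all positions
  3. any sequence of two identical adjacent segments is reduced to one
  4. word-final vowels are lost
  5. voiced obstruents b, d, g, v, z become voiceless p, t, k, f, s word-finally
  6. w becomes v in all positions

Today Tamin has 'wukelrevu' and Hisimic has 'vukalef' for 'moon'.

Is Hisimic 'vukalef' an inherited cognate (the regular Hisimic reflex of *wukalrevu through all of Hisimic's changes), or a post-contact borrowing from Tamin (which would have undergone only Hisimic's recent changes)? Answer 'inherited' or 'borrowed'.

inherited

If inherited, *wukalrevu would pass through all of Hisimic's changes:
Hisimic: *wukalrevu > wukallevu > wukalevu > wukalev > wukalef > vukalef  (by unconditioned shift, degemination, apocope, final devoicing, unconditioned shift)
If borrowed from Tamin 'wukelrevu' after the early changes, it would undergo only the recent ones:
  rule 4 (apocope): wukelrevu → wukelrev
  rule 5 (final devoicing): wukelrev → wukelref
  rule 6 (unconditioned shift): wukelref → vukelref
  ⇒ as a loan: vukelref
Hisimic 'vukalef' matches the inherited outcome exactly, so it is an inherited cognate, not a loan.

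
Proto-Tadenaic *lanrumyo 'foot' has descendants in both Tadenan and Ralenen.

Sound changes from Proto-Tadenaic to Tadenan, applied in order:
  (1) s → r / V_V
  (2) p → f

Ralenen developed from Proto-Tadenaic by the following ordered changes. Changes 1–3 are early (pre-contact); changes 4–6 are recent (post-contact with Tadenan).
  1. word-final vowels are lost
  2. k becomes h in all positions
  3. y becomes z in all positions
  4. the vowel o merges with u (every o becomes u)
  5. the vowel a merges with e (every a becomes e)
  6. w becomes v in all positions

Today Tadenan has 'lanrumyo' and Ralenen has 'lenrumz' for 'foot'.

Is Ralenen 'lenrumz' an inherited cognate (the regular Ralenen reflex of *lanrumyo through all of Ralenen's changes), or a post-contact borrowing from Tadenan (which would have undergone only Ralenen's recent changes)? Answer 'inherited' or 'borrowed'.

inherited

If inherited, *lanrumyo would pass through all of Ralenen's changes:
Ralenen: start from *lanrumyo.
  rule 1 (apocope): lanrumyo → lanrumy
  rule 2: no change — lanrumy
  rule 3 (unconditioned shift): lanrumy → lanrumz
  rule 4: no change — lanrumz
  rule 5 (vowel merger): lanrumz → lenrumz
  rule 6: no change — lenrumz
  ⇒ Ralenen lenrumz
If borrowed from Tadenan 'lanrumyo' after the early changes, it would undergo only the recent ones:
  rule 4 (vowel merger): lanrumyo → lanrumyu
  rule 5 (vowel merger): lanrumyu → lenrumyu
  rule 6 (unconditioned shift): no change (lenrumyu)
  ⇒ as a loan: lenrumyu
Ralenen 'lenrumz' matches the inherited outcome exactly, so it is an inherited cognate, not a loan.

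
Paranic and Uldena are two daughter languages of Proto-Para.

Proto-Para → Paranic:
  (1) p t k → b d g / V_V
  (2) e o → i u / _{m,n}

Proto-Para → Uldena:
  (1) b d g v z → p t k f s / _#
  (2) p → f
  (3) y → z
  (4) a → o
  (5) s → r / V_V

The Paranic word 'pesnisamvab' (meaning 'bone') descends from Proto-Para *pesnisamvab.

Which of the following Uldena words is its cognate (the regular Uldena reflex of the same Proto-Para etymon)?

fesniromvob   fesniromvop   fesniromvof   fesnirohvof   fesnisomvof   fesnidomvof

Uldena: *pesnisamvab > pesnisamvap > fesnisamvaf > fesnisomvof > fesniromvof  (by final devoicing, unconditioned shift, vowel merger, rhotacism)
Only 'fesniromvof' matches the regular Uldena development of *pesnisamvab.

fesniromvof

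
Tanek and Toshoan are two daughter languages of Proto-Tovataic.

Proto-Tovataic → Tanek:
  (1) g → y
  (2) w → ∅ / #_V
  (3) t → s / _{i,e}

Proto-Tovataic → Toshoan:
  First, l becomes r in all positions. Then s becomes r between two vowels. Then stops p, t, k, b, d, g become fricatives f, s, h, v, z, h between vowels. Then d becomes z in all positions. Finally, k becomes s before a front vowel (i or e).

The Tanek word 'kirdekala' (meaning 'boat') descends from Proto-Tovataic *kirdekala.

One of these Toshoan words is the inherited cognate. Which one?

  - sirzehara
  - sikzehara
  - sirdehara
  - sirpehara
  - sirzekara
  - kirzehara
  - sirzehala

sirzehara

Toshoan: start from *kirdekala.
  rule 1 (unconditioned shift): kirdekala → kirdekara
  rule 2: no change — kirdekara
  rule 3 (intervocalic lenition): kirdekara → kirdehara
  rule 4 (unconditioned shift): kirdehara → kirzehara
  rule 5 (palatalisation): kirzehara → sirzehara
  ⇒ Toshoan sirzehara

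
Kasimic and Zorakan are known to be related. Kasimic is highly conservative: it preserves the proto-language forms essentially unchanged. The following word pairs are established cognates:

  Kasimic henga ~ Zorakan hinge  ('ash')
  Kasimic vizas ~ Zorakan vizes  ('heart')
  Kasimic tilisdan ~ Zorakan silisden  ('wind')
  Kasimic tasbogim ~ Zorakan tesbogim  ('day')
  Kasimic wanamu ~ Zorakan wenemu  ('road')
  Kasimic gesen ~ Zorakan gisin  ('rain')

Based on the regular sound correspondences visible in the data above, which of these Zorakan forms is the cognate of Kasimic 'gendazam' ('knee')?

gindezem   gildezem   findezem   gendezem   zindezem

henga ~ hinge, gesen ~ gisin — Kasimic e corresponds to Zorakan i after a consonant, before a nasal.
vizas ~ vizes, tasbogim ~ tesbogim — Kasimic a corresponds to Zorakan e after a consonant, before a consonant other than r, m, n, p, b, f, v.
wanamu ~ wenemu — Kasimic a corresponds to Zorakan e after a consonant, before a nasal.
Applying these to Kasimic 'gendazam':
  gendazam → gindazam   (e→i after a consonant, before a nasal)
  gindazam → gindezam   (a→e after a consonant, before a consonant other than r, m, n, p, b, f, v)
  gindezam → gindezem   (a→e after a consonant, before a nasal)
So the Zorakan cognate is 'gindezem'.

gindezem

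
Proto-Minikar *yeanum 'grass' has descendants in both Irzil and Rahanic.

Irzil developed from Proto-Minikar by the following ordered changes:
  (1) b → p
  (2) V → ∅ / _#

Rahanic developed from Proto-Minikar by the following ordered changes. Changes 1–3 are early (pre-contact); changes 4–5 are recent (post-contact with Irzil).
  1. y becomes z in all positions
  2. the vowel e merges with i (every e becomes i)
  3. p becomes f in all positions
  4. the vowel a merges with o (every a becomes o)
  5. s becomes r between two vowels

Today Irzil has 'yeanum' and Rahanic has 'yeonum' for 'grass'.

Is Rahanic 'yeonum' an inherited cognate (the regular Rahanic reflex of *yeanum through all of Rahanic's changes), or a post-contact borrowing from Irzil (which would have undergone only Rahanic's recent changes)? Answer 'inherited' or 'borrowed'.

If inherited, *yeanum would pass through all of Rahanic's changes:
Rahanic: *yeanum
  yeanum → zeanum   [unconditioned shift]
  zeanum → zianum   [vowel merger]
  zianum (rule 3 does not apply)
  zianum → zionum   [vowel merger]
  zionum (rule 5 does not apply)
  giving Rahanic zionum.
If borrowed from Irzil 'yeanum' after the early changes, it would undergo only the recent ones:
  rule 4 (vowel merger): yeanum → yeonum
  rule 5 (rhotacism): no change (yeonum)
  ⇒ as a loan: yeonum
Rahanic 'yeonum' matches the loan outcome 'yeonum', not the inherited 'zionum' — it skipped the early Rahanic changes, so it was borrowed from Irzil.

borrowed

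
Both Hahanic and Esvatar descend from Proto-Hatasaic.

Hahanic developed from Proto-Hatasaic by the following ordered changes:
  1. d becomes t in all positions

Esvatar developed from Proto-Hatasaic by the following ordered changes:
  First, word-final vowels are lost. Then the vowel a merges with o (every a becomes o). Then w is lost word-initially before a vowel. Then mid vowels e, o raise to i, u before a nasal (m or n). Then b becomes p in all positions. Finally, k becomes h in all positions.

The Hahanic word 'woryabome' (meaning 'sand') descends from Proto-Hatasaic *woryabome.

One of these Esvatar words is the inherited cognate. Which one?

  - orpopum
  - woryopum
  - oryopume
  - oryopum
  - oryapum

oryopum

Esvatar: start from *woryabome.
  rule 1 (apocope): woryabome → woryabom
  rule 2 (vowel merger): woryabom → woryobom
  rule 3 (glide loss): woryobom → oryobom
  rule 4 (pre-nasal raising): oryobom → oryobum
  rule 5 (unconditioned shift): oryobum → oryopum
  rule 6: no change — oryopum
  ⇒ Esvatar oryopum
The other candidates each miss or misapply at least one Esvatar change.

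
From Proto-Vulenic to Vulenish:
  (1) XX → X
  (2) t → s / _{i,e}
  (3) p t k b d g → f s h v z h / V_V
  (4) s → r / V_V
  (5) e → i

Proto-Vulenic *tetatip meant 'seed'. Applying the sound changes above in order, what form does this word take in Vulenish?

Vulenish: *tetatip > setasip > sesasip > serarip > sirarip  (by palatalisation, intervocalic lenition, rhotacism, vowel merger)

sirarip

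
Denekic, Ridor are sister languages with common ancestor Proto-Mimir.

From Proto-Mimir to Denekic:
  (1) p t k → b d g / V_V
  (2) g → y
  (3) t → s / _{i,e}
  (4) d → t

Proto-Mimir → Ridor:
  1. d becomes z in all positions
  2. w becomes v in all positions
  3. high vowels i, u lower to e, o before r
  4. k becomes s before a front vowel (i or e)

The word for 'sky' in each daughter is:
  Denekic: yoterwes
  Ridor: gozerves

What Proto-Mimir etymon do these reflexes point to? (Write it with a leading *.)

Position 1: Denekic has y, Ridor has g. Ridor preserves g here (none of its changes turn any other segment into g), so the proto-segment is *g.
Position 6: Denekic has w, Ridor has v. Denekic preserves w here (none of its changes turn any other segment into w), so the proto-segment is *w.
Position 3: Denekic has t, Ridor has z. Taking the neighbouring segments as reconstructed: Denekic t could go back to *t or *d; Ridor z could go back to *d or *z — the one source consistent with every daughter is *d.
This points to *goderwes. Verify forward in each daughter:
Denekic: *goderwes > yoderwes > yoterwes  (by unconditioned shift, unconditioned shift)
Ridor: *goderwes > gozerwes > gozerves  (by unconditioned shift, unconditioned shift)
No other proto-form is consistent with every reflex, so the reconstruction is *goderwes.

*goderwes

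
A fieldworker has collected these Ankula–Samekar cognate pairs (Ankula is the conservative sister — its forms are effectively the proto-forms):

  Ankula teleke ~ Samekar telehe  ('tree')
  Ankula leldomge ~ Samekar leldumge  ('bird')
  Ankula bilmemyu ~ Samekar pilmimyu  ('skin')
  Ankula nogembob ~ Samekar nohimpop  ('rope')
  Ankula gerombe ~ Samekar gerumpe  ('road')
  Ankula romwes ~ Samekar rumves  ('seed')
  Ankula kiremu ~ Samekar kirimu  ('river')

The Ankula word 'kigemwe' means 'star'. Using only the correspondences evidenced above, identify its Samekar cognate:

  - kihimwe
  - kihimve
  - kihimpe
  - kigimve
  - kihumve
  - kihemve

nogembob ~ nohimpop — Ankula g corresponds to Samekar h between vowels (before a front vowel).
bilmemyu ~ pilmimyu, nogembob ~ nohimpop — Ankula e corresponds to Samekar i after a consonant, before a nasal.
romwes ~ rumves — Ankula w corresponds to Samekar v after a consonant, before a front vowel.
Applying these to Ankula 'kigemwe':
  kigemwe → kihemwe   (g→h between vowels (before a front vowel))
  kihemwe → kihimwe   (e→i after a consonant, before a nasal)
  kihimwe → kihimve   (w→v after a consonant, before a front vowel)
So the Samekar cognate is 'kihimve'.

kihimve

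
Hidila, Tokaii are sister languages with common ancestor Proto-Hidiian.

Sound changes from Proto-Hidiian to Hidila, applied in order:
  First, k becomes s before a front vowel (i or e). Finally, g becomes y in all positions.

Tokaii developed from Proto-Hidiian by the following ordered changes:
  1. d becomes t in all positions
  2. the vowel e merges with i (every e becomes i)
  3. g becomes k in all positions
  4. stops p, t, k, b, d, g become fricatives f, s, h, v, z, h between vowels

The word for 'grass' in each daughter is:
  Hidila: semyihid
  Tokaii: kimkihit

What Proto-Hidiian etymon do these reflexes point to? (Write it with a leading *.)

*kemgihid

Position 2: Hidila has e, Tokaii has i. Hidila preserves e here (none of its changes turn any other segment into e), so the proto-segment is *e.
Position 8: Hidila has d, Tokaii has t. Hidila preserves d here (none of its changes turn any other segment into d), so the proto-segment is *d.
Position 4: Hidila has y, Tokaii has k. Taking the neighbouring segments as reconstructed: Hidila y could go back to *g or *y; Tokaii k could go back to *k or *g — the one source consistent with every daughter is *g.
Continuing position by position gives *kemgihid; check it forward:
Hidila: *kemgihid
  kemgihid → semgihid   [palatalisation]
  semgihid → semyihid   [unconditioned shift]
  giving Hidila semyihid.
Tokaii: *kemgihid > kemgihit > kimgihit > kimkihit  (by unconditioned shift, vowel merger, unconditioned shift)
No other proto-form is consistent with every reflex, so the reconstruction is *kemgihid.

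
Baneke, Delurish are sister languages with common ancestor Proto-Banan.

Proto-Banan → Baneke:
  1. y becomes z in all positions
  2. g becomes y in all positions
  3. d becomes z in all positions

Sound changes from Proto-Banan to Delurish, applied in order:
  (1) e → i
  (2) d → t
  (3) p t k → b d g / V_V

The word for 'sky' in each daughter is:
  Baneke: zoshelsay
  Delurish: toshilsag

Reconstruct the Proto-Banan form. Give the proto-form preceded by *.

Position 9: Baneke has y, Delurish has g. In Baneke, y can only continue *g, so the proto-segment is *g.
Position 5: Baneke has e, Delurish has i. Baneke preserves e here (none of its changes turn any other segment into e), so the proto-segment is *e.
Continuing position by position gives *doshelsag; check it forward:
Baneke: *doshelsag > doshelsay > zoshelsay  (by unconditioned shift, unconditioned shift)
Delurish: *doshelsag > doshilsag > toshilsag  (by vowel merger, unconditioned shift)
Only *doshelsag yields all of Baneke zoshelsay, Delurish toshilsag.

*doshelsag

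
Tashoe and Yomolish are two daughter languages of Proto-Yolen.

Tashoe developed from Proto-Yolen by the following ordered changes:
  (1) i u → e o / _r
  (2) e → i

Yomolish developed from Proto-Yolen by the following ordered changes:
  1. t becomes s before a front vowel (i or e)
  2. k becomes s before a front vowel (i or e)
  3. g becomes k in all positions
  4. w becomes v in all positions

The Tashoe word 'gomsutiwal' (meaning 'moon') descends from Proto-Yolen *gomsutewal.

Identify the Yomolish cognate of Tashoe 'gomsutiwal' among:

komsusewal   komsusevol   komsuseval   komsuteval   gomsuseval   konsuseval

komsuseval

Yomolish: *gomsutewal
  gomsutewal → gomsusewal   [palatalisation]
  gomsusewal (rule 2 does not apply)
  gomsusewal → komsusewal   [unconditioned shift]
  komsusewal → komsuseval   [unconditioned shift]
  giving Yomolish komsuseval.
Only 'komsuseval' matches the regular Yomolish development of *gomsutewal.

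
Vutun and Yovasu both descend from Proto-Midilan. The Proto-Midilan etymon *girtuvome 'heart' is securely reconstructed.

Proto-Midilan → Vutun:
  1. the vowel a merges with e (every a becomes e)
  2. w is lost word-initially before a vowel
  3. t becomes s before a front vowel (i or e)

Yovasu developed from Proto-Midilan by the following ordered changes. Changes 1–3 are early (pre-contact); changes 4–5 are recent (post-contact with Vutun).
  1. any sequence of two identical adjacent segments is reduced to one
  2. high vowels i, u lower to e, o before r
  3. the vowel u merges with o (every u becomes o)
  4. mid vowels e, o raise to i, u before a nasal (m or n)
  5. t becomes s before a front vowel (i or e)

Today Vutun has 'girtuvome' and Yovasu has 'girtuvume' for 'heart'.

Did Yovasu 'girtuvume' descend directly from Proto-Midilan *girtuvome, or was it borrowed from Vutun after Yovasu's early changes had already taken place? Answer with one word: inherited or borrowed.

If inherited, *girtuvome would pass through all of Yovasu's changes:
Yovasu: *girtuvome > gertuvome > gertovome > gertovume  (by pre-rhotic lowering, vowel merger, pre-nasal raising)
If borrowed from Vutun 'girtuvome' after the early changes, it would undergo only the recent ones:
  rule 4 (pre-nasal raising): girtuvome → girtuvume
  rule 5 (palatalisation): no change (girtuvume)
  ⇒ as a loan: girtuvume
Yovasu 'girtuvume' matches the loan outcome 'girtuvume', not the inherited 'gertovume' — it skipped the early Yovasu changes, so it was borrowed from Vutun.

borrowed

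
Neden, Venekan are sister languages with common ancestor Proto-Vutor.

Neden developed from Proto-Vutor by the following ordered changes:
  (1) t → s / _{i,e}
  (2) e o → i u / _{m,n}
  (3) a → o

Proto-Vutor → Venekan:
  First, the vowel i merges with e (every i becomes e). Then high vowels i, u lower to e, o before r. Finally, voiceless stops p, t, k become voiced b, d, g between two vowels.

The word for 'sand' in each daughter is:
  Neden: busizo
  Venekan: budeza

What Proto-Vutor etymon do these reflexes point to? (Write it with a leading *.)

*butiza

Position 6: Neden has o, Venekan has a. Venekan preserves a here (none of its changes turn any other segment into a), so the proto-segment is *a.
Position 3: Neden has s, Venekan has d. Taking the neighbouring segments as reconstructed: Neden s could go back to *t or *s; Venekan d could go back to *t or *d — the one source consistent with every daughter is *t.
Position 4: Neden has i, Venekan has e. Taking the neighbouring segments as reconstructed: Neden i can only go back to *i; Venekan e could go back to *e or *i — the one source consistent with every daughter is *i.
Continuing position by position gives *butiza; check it forward:
Neden: *butiza > busiza > busizo  (by palatalisation, vowel merger)
Venekan: *butiza > buteza > budeza  (by vowel merger, intervocalic voicing)
No other proto-form is consistent with every reflex, so the reconstruction is *butiza.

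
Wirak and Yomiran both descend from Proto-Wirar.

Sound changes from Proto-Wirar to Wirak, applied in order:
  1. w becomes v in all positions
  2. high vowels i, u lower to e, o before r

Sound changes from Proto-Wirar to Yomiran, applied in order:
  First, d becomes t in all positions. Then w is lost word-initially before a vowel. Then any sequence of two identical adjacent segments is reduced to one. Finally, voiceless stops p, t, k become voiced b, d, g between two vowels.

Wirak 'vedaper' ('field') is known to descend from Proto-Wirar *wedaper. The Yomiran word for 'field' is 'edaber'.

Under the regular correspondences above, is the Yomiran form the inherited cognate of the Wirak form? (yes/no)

yes

Derive the expected Yomiran reflex of *wedaper:
Yomiran: *wedaper
  wedaper → wetaper   [unconditioned shift]
  wetaper → etaper   [glide loss]
  etaper (rule 3 does not apply)
  etaper → edaber   [intervocalic voicing]
  giving Yomiran edaber.
Yomiran 'edaber' matches the regular reflex exactly, so the pair is cognate.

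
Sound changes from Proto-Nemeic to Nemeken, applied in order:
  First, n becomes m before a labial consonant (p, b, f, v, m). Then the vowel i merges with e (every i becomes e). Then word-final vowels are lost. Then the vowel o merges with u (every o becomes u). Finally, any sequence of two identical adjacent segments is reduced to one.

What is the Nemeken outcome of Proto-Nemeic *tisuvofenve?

tesuvufemv

Nemeken: *tisuvofenve
  tisuvofenve → tisuvofemve   [nasal place assimilation]
  tisuvofemve → tesuvofemve   [vowel merger]
  tesuvofemve → tesuvofemv   [apocope]
  tesuvofemv → tesuvufemv   [vowel merger]
  tesuvufemv (rule 5 does not apply)
  giving Nemeken tesuvufemv.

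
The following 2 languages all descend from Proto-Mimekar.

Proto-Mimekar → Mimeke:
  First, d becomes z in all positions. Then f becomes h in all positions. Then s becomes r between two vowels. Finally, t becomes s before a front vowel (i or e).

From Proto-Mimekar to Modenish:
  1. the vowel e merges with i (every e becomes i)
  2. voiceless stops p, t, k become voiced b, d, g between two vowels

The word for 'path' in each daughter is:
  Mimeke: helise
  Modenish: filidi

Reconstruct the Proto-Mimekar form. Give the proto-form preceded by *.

Position 6: Mimeke has e, Modenish has i. Mimeke preserves e here (none of its changes turn any other segment into e), so the proto-segment is *e.
Position 1: Mimeke has h, Modenish has f. Modenish preserves f here (none of its changes turn any other segment into f), so the proto-segment is *f.
This points to *felite. Verify forward in each daughter:
Mimeke: *felite > helite > helise  (by unconditioned shift, palatalisation)
Modenish: start from *felite.
  rule 1 (vowel merger): felite → filiti
  rule 2 (intervocalic voicing): filiti → filidi
  ⇒ Modenish filidi
No other proto-form is consistent with every reflex, so the reconstruction is *felite.

*felite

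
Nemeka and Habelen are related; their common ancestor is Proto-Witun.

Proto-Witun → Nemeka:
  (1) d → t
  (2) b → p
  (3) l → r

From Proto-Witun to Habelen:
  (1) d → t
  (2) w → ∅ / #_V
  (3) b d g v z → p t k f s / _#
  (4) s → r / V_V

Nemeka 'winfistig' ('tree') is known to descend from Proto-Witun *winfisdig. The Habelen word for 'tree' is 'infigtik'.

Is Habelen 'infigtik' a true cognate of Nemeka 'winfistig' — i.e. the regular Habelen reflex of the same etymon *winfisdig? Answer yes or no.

Derive the expected Habelen reflex of *winfisdig:
Habelen: *winfisdig
  winfisdig → winfistig   [unconditioned shift]
  winfistig → infistig   [glide loss]
  infistig → infistik   [final devoicing]
  infistik (rule 4 does not apply)
  giving Habelen infistik.
The regular Habelen reflex would be 'infistik', but the attested form is 'infigtik'. The correspondence is irregular, so they are not cognates (the Habelen form has a different source).

no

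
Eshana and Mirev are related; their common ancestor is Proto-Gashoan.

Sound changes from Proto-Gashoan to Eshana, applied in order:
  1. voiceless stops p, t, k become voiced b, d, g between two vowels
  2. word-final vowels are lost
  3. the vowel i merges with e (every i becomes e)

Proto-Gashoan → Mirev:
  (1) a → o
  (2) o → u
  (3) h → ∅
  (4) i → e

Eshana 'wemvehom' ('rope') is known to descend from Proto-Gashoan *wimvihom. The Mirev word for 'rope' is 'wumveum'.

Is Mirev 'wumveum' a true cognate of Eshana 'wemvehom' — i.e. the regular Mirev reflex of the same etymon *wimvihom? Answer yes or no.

Derive the expected Mirev reflex of *wimvihom:
Mirev: *wimvihom > wimvihum > wimvium > wemveum  (by vowel merger, h-loss, vowel merger)
The regular Mirev reflex would be 'wemveum', but the attested form is 'wumveum'. The correspondence is irregular, so they are not cognates (the Mirev form has a different source).

no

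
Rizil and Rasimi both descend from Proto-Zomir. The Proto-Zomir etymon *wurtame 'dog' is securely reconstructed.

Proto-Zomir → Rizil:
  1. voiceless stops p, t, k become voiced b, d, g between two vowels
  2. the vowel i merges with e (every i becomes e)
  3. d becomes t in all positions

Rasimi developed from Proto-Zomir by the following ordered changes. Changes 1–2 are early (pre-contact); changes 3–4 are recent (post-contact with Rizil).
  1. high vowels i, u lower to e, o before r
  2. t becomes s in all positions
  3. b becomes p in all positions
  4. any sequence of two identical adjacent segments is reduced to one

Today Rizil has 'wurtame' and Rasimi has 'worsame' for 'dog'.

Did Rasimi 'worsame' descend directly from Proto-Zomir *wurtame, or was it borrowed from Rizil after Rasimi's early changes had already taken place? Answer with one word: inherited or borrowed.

If inherited, *wurtame would pass through all of Rasimi's changes:
Rasimi: *wurtame
  wurtame → wortame   [pre-rhotic lowering]
  wortame → worsame   [unconditioned shift]
  worsame (rule 3 does not apply)
  worsame (rule 4 does not apply)
  giving Rasimi worsame.
If borrowed from Rizil 'wurtame' after the early changes, it would undergo only the recent ones:
  rule 3 (unconditioned shift): no change (wurtame)
  rule 4 (degemination): no change (wurtame)
  ⇒ as a loan: wurtame
Rasimi 'worsame' matches the inherited outcome exactly, so it is an inherited cognate, not a loan.

inherited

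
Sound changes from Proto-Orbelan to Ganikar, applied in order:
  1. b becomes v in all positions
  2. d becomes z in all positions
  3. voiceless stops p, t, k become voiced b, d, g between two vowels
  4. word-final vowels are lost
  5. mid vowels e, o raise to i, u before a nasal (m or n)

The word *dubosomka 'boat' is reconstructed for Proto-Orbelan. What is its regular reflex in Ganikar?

zuvosumk

Ganikar: *dubosomka > duvosomka > zuvosomka > zuvosomk > zuvosumk  (by unconditioned shift, unconditioned shift, apocope, pre-nasal raising)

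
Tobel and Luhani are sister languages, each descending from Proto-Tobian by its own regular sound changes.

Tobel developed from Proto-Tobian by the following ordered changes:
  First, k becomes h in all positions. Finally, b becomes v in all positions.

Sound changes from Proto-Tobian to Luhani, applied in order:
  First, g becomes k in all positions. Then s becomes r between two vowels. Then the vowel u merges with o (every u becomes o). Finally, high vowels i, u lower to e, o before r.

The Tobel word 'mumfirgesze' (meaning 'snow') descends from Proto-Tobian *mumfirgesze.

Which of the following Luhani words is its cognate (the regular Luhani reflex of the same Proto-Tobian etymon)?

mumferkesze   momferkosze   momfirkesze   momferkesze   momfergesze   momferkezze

momferkesze

Luhani: start from *mumfirgesze.
  rule 1 (unconditioned shift): mumfirgesze → mumfirkesze
  rule 2: no change — mumfirkesze
  rule 3 (vowel merger): mumfirkesze → momfirkesze
  rule 4 (pre-rhotic lowering): momfirkesze → momferkesze
  ⇒ Luhani momferkesze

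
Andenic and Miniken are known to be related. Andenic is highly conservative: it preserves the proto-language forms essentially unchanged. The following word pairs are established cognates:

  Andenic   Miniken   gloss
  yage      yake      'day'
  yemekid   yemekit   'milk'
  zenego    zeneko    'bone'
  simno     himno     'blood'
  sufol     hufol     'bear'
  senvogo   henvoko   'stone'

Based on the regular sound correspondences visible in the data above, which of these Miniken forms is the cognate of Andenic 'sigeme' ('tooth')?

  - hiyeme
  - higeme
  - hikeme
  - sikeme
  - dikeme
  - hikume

simno ~ himno — Andenic s corresponds to Miniken h word-initially before a front vowel.
yage ~ yake — Andenic g corresponds to Miniken k between vowels (before a front vowel).
Applying these to Andenic 'sigeme':
  sigeme → higeme   (s→h word-initially before a front vowel)
  higeme → hikeme   (g→k between vowels (before a front vowel))
So the Miniken cognate is 'hikeme'.

hikeme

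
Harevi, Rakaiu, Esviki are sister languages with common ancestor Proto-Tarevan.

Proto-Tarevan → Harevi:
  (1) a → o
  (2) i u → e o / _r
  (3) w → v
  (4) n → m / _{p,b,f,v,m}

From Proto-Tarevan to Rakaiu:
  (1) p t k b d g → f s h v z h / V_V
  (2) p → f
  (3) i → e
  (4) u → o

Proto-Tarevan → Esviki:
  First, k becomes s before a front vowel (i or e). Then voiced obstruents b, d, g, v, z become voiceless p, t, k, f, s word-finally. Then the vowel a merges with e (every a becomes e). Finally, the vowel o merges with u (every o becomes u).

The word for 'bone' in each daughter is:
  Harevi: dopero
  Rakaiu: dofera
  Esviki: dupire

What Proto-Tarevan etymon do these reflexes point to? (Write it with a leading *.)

*dopira

Position 4: Harevi has e, Rakaiu has e, Esviki has i. Esviki preserves i here (none of its changes turn any other segment into i), so the proto-segment is *i.
Position 3: Harevi has p, Rakaiu has f, Esviki has p. Harevi preserves p here (none of its changes turn any other segment into p), so the proto-segment is *p.
This points to *dopira. Verify forward in each daughter:
Harevi: *dopira
  dopira → dopiro   [vowel merger]
  dopiro → dopero   [pre-rhotic lowering]
  dopero (rule 3 does not apply)
  dopero (rule 4 does not apply)
  giving Harevi dopero.
Rakaiu: start from *dopira.
  rule 1 (intervocalic lenition): dopira → dofira
  rule 2: no change — dofira
  rule 3 (vowel merger): dofira → dofera
  rule 4: no change — dofera
  ⇒ Rakaiu dofera
Esviki: start from *dopira.
  rule 1: no change — dopira
  rule 2: no change — dopira
  rule 3 (vowel merger): dopira → dopire
  rule 4 (vowel merger): dopire → dupire
  ⇒ Esviki dupire
Only *dopira yields all of Harevi dopero, Rakaiu dofera, Esviki dupire.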